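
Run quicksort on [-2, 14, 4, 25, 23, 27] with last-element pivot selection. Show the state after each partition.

Partition 1: pivot=27 at index 5 -> [-2, 14, 4, 25, 23, 27]
Partition 2: pivot=23 at index 3 -> [-2, 14, 4, 23, 25, 27]
Partition 3: pivot=4 at index 1 -> [-2, 4, 14, 23, 25, 27]


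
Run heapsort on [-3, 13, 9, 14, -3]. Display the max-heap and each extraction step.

Build heap: [14, 13, 9, -3, -3]
Extract 14: [13, -3, 9, -3, 14]
Extract 13: [9, -3, -3, 13, 14]
Extract 9: [-3, -3, 9, 13, 14]
Extract -3: [-3, -3, 9, 13, 14]


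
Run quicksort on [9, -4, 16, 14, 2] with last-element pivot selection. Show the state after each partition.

Partition 1: pivot=2 at index 1 -> [-4, 2, 16, 14, 9]
Partition 2: pivot=9 at index 2 -> [-4, 2, 9, 14, 16]
Partition 3: pivot=16 at index 4 -> [-4, 2, 9, 14, 16]


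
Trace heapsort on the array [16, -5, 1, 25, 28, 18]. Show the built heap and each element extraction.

Build heap: [28, 25, 18, 16, -5, 1]
Extract 28: [25, 16, 18, 1, -5, 28]
Extract 25: [18, 16, -5, 1, 25, 28]
Extract 18: [16, 1, -5, 18, 25, 28]
Extract 16: [1, -5, 16, 18, 25, 28]
Extract 1: [-5, 1, 16, 18, 25, 28]


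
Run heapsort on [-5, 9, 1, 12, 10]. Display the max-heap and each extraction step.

Build heap: [12, 10, 1, 9, -5]
Extract 12: [10, 9, 1, -5, 12]
Extract 10: [9, -5, 1, 10, 12]
Extract 9: [1, -5, 9, 10, 12]
Extract 1: [-5, 1, 9, 10, 12]


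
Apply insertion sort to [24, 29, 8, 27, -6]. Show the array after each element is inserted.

First element 24 is already 'sorted'
Insert 29: shifted 0 elements -> [24, 29, 8, 27, -6]
Insert 8: shifted 2 elements -> [8, 24, 29, 27, -6]
Insert 27: shifted 1 elements -> [8, 24, 27, 29, -6]
Insert -6: shifted 4 elements -> [-6, 8, 24, 27, 29]


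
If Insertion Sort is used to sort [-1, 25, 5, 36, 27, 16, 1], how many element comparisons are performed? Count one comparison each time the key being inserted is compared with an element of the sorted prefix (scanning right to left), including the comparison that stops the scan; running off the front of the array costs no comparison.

Insert 25: -1 <= 25 (stop) = 1 comparison(s) -> [-1, 25, 5, 36, 27, 16, 1]
Insert 5: 25 > 5 (shift), -1 <= 5 (stop) = 2 comparison(s) -> [-1, 5, 25, 36, 27, 16, 1]
Insert 36: 25 <= 36 (stop) = 1 comparison(s) -> [-1, 5, 25, 36, 27, 16, 1]
Insert 27: 36 > 27 (shift), 25 <= 27 (stop) = 2 comparison(s) -> [-1, 5, 25, 27, 36, 16, 1]
Insert 16: 36 > 16 (shift), 27 > 16 (shift), 25 > 16 (shift), 5 <= 16 (stop) = 4 comparison(s) -> [-1, 5, 16, 25, 27, 36, 1]
Insert 1: 36 > 1 (shift), 27 > 1 (shift), 25 > 1 (shift), 16 > 1 (shift), 5 > 1 (shift), -1 <= 1 (stop) = 6 comparison(s) -> [-1, 1, 5, 16, 25, 27, 36]
Total comparisons: 1 + 2 + 1 + 2 + 4 + 6 = 16


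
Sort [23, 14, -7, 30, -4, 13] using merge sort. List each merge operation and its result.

Divide and conquer:
  Merge [14] + [-7] -> [-7, 14]
  Merge [23] + [-7, 14] -> [-7, 14, 23]
  Merge [-4] + [13] -> [-4, 13]
  Merge [30] + [-4, 13] -> [-4, 13, 30]
  Merge [-7, 14, 23] + [-4, 13, 30] -> [-7, -4, 13, 14, 23, 30]


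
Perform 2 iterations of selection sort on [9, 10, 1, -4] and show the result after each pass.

Pass 1: Select minimum -4 at index 3, swap -> [-4, 10, 1, 9]
Pass 2: Select minimum 1 at index 2, swap -> [-4, 1, 10, 9]


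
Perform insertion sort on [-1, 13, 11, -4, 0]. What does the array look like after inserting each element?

First element -1 is already 'sorted'
Insert 13: shifted 0 elements -> [-1, 13, 11, -4, 0]
Insert 11: shifted 1 elements -> [-1, 11, 13, -4, 0]
Insert -4: shifted 3 elements -> [-4, -1, 11, 13, 0]
Insert 0: shifted 2 elements -> [-4, -1, 0, 11, 13]


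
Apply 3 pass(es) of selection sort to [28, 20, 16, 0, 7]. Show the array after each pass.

Pass 1: Select minimum 0 at index 3, swap -> [0, 20, 16, 28, 7]
Pass 2: Select minimum 7 at index 4, swap -> [0, 7, 16, 28, 20]
Pass 3: Select minimum 16 at index 2, swap -> [0, 7, 16, 28, 20]


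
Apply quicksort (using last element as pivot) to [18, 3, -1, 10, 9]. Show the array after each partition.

Partition 1: pivot=9 at index 2 -> [3, -1, 9, 10, 18]
Partition 2: pivot=-1 at index 0 -> [-1, 3, 9, 10, 18]
Partition 3: pivot=18 at index 4 -> [-1, 3, 9, 10, 18]


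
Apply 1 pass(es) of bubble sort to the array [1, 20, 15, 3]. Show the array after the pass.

After pass 1: [1, 15, 3, 20] (2 swaps)
Total swaps: 2


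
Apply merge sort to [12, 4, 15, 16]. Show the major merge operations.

Divide and conquer:
  Merge [12] + [4] -> [4, 12]
  Merge [15] + [16] -> [15, 16]
  Merge [4, 12] + [15, 16] -> [4, 12, 15, 16]


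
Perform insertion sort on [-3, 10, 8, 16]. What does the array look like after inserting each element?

First element -3 is already 'sorted'
Insert 10: shifted 0 elements -> [-3, 10, 8, 16]
Insert 8: shifted 1 elements -> [-3, 8, 10, 16]
Insert 16: shifted 0 elements -> [-3, 8, 10, 16]


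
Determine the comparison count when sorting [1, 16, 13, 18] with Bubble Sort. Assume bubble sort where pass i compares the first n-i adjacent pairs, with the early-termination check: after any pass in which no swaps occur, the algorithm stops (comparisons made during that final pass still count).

Pass 1: compare adjacent pairs (0,1)..(2,3) = 3 comparison(s), 1 swap(s) -> [1, 13, 16, 18]
Pass 2: compare adjacent pairs (0,1)..(1,2) = 2 comparison(s), 0 swap(s) -> [1, 13, 16, 18]
No swaps in this pass, so bubble sort stops here.
Total comparisons: 3 + 2 = 5


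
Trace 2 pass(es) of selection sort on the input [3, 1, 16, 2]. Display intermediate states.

Pass 1: Select minimum 1 at index 1, swap -> [1, 3, 16, 2]
Pass 2: Select minimum 2 at index 3, swap -> [1, 2, 16, 3]


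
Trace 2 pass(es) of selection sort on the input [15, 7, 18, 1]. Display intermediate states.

Pass 1: Select minimum 1 at index 3, swap -> [1, 7, 18, 15]
Pass 2: Select minimum 7 at index 1, swap -> [1, 7, 18, 15]


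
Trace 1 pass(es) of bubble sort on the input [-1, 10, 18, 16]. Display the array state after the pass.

After pass 1: [-1, 10, 16, 18] (1 swaps)
Total swaps: 1


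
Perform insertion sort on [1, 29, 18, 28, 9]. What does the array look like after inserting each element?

First element 1 is already 'sorted'
Insert 29: shifted 0 elements -> [1, 29, 18, 28, 9]
Insert 18: shifted 1 elements -> [1, 18, 29, 28, 9]
Insert 28: shifted 1 elements -> [1, 18, 28, 29, 9]
Insert 9: shifted 3 elements -> [1, 9, 18, 28, 29]


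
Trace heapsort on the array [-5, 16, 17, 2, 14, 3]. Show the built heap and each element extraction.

Build heap: [17, 16, 3, 2, 14, -5]
Extract 17: [16, 14, 3, 2, -5, 17]
Extract 16: [14, 2, 3, -5, 16, 17]
Extract 14: [3, 2, -5, 14, 16, 17]
Extract 3: [2, -5, 3, 14, 16, 17]
Extract 2: [-5, 2, 3, 14, 16, 17]


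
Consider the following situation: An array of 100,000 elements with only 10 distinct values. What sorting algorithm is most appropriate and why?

Best choice: 3-way quicksort or Counting sort
Reason: 3-way (Dutch national flag) partitioning groups every copy of the pivot together, so with only d=10 distinct keys quicksort finishes in O(n log d) expected time, which is effectively linear; counting sort runs in O(n + k) where k is the size of the key range (not the number of distinct values), so it is linear when the 10 values are integers drawn from a small known range


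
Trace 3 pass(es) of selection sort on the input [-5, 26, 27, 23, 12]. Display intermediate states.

Pass 1: Select minimum -5 at index 0, swap -> [-5, 26, 27, 23, 12]
Pass 2: Select minimum 12 at index 4, swap -> [-5, 12, 27, 23, 26]
Pass 3: Select minimum 23 at index 3, swap -> [-5, 12, 23, 27, 26]


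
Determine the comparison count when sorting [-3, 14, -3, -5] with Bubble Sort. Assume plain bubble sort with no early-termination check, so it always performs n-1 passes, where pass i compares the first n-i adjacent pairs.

Pass 1: compare adjacent pairs (0,1)..(2,3) = 3 comparison(s), 2 swap(s) -> [-3, -3, -5, 14]
Pass 2: compare adjacent pairs (0,1)..(1,2) = 2 comparison(s), 1 swap(s) -> [-3, -5, -3, 14]
Pass 3: compare adjacent pairs (0,1)..(0,1) = 1 comparison(s), 1 swap(s) -> [-5, -3, -3, 14]
Total comparisons: 3 + 2 + 1 = 6


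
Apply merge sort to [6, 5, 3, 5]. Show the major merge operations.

Divide and conquer:
  Merge [6] + [5] -> [5, 6]
  Merge [3] + [5] -> [3, 5]
  Merge [5, 6] + [3, 5] -> [3, 5, 5, 6]


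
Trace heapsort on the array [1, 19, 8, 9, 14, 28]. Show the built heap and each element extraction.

Build heap: [28, 19, 8, 9, 14, 1]
Extract 28: [19, 14, 8, 9, 1, 28]
Extract 19: [14, 9, 8, 1, 19, 28]
Extract 14: [9, 1, 8, 14, 19, 28]
Extract 9: [8, 1, 9, 14, 19, 28]
Extract 8: [1, 8, 9, 14, 19, 28]


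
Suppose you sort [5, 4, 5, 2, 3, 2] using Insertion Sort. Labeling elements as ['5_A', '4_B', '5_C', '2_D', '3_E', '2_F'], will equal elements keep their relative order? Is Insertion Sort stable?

Trace Insertion Sort on the labeled array (the key is the number; the letter only tracks identity):
  Insert 4_B at index 0: [4_B, 5_A, 5_C, 2_D, 3_E, 2_F]
  Insert 5_C at index 2: [4_B, 5_A, 5_C, 2_D, 3_E, 2_F]
  Insert 2_D at index 0: [2_D, 4_B, 5_A, 5_C, 3_E, 2_F]
  Insert 3_E at index 1: [2_D, 3_E, 4_B, 5_A, 5_C, 2_F]
  Insert 2_F at index 1: [2_D, 2_F, 3_E, 4_B, 5_A, 5_C]
Final order: [2_D, 2_F, 3_E, 4_B, 5_A, 5_C]
Equal keys:
  value 2: originally 2_D, 2_F; after sorting 2_D, 2_F -> order preserved
  value 5: originally 5_A, 5_C; after sorting 5_A, 5_C -> order preserved
All equal keys kept their original relative order. Insertion Sort is stable: elements are shifted only while they are strictly greater than the key, so a key is inserted after any equal elements already placed.
Answer: Stable


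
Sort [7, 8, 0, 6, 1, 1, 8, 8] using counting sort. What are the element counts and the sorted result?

Count array: [1, 2, 0, 0, 0, 0, 1, 1, 3]
(count[i] = number of elements equal to i)
Cumulative count: [1, 3, 3, 3, 3, 3, 4, 5, 8]
Sorted: [0, 1, 1, 6, 7, 8, 8, 8]


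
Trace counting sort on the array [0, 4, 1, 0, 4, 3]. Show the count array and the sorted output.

Count array: [2, 1, 0, 1, 2]
(count[i] = number of elements equal to i)
Cumulative count: [2, 3, 3, 4, 6]
Sorted: [0, 0, 1, 3, 4, 4]


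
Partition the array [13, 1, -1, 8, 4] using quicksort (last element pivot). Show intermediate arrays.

Partition 1: pivot=4 at index 2 -> [1, -1, 4, 8, 13]
Partition 2: pivot=-1 at index 0 -> [-1, 1, 4, 8, 13]
Partition 3: pivot=13 at index 4 -> [-1, 1, 4, 8, 13]


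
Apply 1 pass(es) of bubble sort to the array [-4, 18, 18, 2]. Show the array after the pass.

After pass 1: [-4, 18, 2, 18] (1 swaps)
Total swaps: 1


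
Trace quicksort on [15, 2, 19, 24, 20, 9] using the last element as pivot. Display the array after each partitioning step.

Partition 1: pivot=9 at index 1 -> [2, 9, 19, 24, 20, 15]
Partition 2: pivot=15 at index 2 -> [2, 9, 15, 24, 20, 19]
Partition 3: pivot=19 at index 3 -> [2, 9, 15, 19, 20, 24]
Partition 4: pivot=24 at index 5 -> [2, 9, 15, 19, 20, 24]


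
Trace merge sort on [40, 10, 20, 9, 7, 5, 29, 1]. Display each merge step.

Divide and conquer:
  Merge [40] + [10] -> [10, 40]
  Merge [20] + [9] -> [9, 20]
  Merge [10, 40] + [9, 20] -> [9, 10, 20, 40]
  Merge [7] + [5] -> [5, 7]
  Merge [29] + [1] -> [1, 29]
  Merge [5, 7] + [1, 29] -> [1, 5, 7, 29]
  Merge [9, 10, 20, 40] + [1, 5, 7, 29] -> [1, 5, 7, 9, 10, 20, 29, 40]


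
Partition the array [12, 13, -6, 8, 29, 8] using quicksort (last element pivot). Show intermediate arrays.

Partition 1: pivot=8 at index 2 -> [-6, 8, 8, 13, 29, 12]
Partition 2: pivot=8 at index 1 -> [-6, 8, 8, 13, 29, 12]
Partition 3: pivot=12 at index 3 -> [-6, 8, 8, 12, 29, 13]
Partition 4: pivot=13 at index 4 -> [-6, 8, 8, 12, 13, 29]


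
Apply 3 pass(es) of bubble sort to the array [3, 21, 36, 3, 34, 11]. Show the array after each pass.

After pass 1: [3, 21, 3, 34, 11, 36] (3 swaps)
After pass 2: [3, 3, 21, 11, 34, 36] (2 swaps)
After pass 3: [3, 3, 11, 21, 34, 36] (1 swaps)
Total swaps: 6


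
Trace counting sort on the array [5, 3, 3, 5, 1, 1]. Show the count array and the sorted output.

Count array: [0, 2, 0, 2, 0, 2]
(count[i] = number of elements equal to i)
Cumulative count: [0, 2, 2, 4, 4, 6]
Sorted: [1, 1, 3, 3, 5, 5]


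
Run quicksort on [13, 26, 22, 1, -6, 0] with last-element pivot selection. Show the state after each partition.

Partition 1: pivot=0 at index 1 -> [-6, 0, 22, 1, 13, 26]
Partition 2: pivot=26 at index 5 -> [-6, 0, 22, 1, 13, 26]
Partition 3: pivot=13 at index 3 -> [-6, 0, 1, 13, 22, 26]


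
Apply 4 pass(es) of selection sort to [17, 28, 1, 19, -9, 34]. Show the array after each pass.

Pass 1: Select minimum -9 at index 4, swap -> [-9, 28, 1, 19, 17, 34]
Pass 2: Select minimum 1 at index 2, swap -> [-9, 1, 28, 19, 17, 34]
Pass 3: Select minimum 17 at index 4, swap -> [-9, 1, 17, 19, 28, 34]
Pass 4: Select minimum 19 at index 3, swap -> [-9, 1, 17, 19, 28, 34]


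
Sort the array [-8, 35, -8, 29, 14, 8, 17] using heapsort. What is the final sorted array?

Build heap: [35, 29, 17, -8, 14, 8, -8]
Extract 35: [29, 14, 17, -8, -8, 8, 35]
Extract 29: [17, 14, 8, -8, -8, 29, 35]
Extract 17: [14, -8, 8, -8, 17, 29, 35]
Extract 14: [8, -8, -8, 14, 17, 29, 35]
Extract 8: [-8, -8, 8, 14, 17, 29, 35]
Extract -8: [-8, -8, 8, 14, 17, 29, 35]


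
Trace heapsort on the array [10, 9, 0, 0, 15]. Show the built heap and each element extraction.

Build heap: [15, 10, 0, 0, 9]
Extract 15: [10, 9, 0, 0, 15]
Extract 10: [9, 0, 0, 10, 15]
Extract 9: [0, 0, 9, 10, 15]
Extract 0: [0, 0, 9, 10, 15]


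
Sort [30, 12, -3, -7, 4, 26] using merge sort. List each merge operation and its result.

Divide and conquer:
  Merge [12] + [-3] -> [-3, 12]
  Merge [30] + [-3, 12] -> [-3, 12, 30]
  Merge [4] + [26] -> [4, 26]
  Merge [-7] + [4, 26] -> [-7, 4, 26]
  Merge [-3, 12, 30] + [-7, 4, 26] -> [-7, -3, 4, 12, 26, 30]


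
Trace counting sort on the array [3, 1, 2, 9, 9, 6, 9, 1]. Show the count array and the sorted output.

Count array: [0, 2, 1, 1, 0, 0, 1, 0, 0, 3]
(count[i] = number of elements equal to i)
Cumulative count: [0, 2, 3, 4, 4, 4, 5, 5, 5, 8]
Sorted: [1, 1, 2, 3, 6, 9, 9, 9]


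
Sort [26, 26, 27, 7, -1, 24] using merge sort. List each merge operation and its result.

Divide and conquer:
  Merge [26] + [27] -> [26, 27]
  Merge [26] + [26, 27] -> [26, 26, 27]
  Merge [-1] + [24] -> [-1, 24]
  Merge [7] + [-1, 24] -> [-1, 7, 24]
  Merge [26, 26, 27] + [-1, 7, 24] -> [-1, 7, 24, 26, 26, 27]


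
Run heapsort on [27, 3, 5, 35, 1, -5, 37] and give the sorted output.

Build heap: [37, 35, 27, 3, 1, -5, 5]
Extract 37: [35, 5, 27, 3, 1, -5, 37]
Extract 35: [27, 5, -5, 3, 1, 35, 37]
Extract 27: [5, 3, -5, 1, 27, 35, 37]
Extract 5: [3, 1, -5, 5, 27, 35, 37]
Extract 3: [1, -5, 3, 5, 27, 35, 37]
Extract 1: [-5, 1, 3, 5, 27, 35, 37]


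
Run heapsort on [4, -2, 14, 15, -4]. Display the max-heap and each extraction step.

Build heap: [15, 4, 14, -2, -4]
Extract 15: [14, 4, -4, -2, 15]
Extract 14: [4, -2, -4, 14, 15]
Extract 4: [-2, -4, 4, 14, 15]
Extract -2: [-4, -2, 4, 14, 15]


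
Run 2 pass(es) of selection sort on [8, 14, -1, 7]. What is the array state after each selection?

Pass 1: Select minimum -1 at index 2, swap -> [-1, 14, 8, 7]
Pass 2: Select minimum 7 at index 3, swap -> [-1, 7, 8, 14]


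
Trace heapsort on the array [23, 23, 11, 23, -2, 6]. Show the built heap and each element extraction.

Build heap: [23, 23, 11, 23, -2, 6]
Extract 23: [23, 23, 11, 6, -2, 23]
Extract 23: [23, 6, 11, -2, 23, 23]
Extract 23: [11, 6, -2, 23, 23, 23]
Extract 11: [6, -2, 11, 23, 23, 23]
Extract 6: [-2, 6, 11, 23, 23, 23]


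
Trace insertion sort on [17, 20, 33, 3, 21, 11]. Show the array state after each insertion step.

First element 17 is already 'sorted'
Insert 20: shifted 0 elements -> [17, 20, 33, 3, 21, 11]
Insert 33: shifted 0 elements -> [17, 20, 33, 3, 21, 11]
Insert 3: shifted 3 elements -> [3, 17, 20, 33, 21, 11]
Insert 21: shifted 1 elements -> [3, 17, 20, 21, 33, 11]
Insert 11: shifted 4 elements -> [3, 11, 17, 20, 21, 33]


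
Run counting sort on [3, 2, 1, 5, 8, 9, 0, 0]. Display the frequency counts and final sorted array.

Count array: [2, 1, 1, 1, 0, 1, 0, 0, 1, 1]
(count[i] = number of elements equal to i)
Cumulative count: [2, 3, 4, 5, 5, 6, 6, 6, 7, 8]
Sorted: [0, 0, 1, 2, 3, 5, 8, 9]


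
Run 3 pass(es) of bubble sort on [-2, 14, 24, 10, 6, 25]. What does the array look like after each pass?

After pass 1: [-2, 14, 10, 6, 24, 25] (2 swaps)
After pass 2: [-2, 10, 6, 14, 24, 25] (2 swaps)
After pass 3: [-2, 6, 10, 14, 24, 25] (1 swaps)
Total swaps: 5


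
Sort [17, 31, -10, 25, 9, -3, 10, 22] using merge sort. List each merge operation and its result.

Divide and conquer:
  Merge [17] + [31] -> [17, 31]
  Merge [-10] + [25] -> [-10, 25]
  Merge [17, 31] + [-10, 25] -> [-10, 17, 25, 31]
  Merge [9] + [-3] -> [-3, 9]
  Merge [10] + [22] -> [10, 22]
  Merge [-3, 9] + [10, 22] -> [-3, 9, 10, 22]
  Merge [-10, 17, 25, 31] + [-3, 9, 10, 22] -> [-10, -3, 9, 10, 17, 22, 25, 31]


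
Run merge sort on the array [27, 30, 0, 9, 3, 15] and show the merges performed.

Divide and conquer:
  Merge [30] + [0] -> [0, 30]
  Merge [27] + [0, 30] -> [0, 27, 30]
  Merge [3] + [15] -> [3, 15]
  Merge [9] + [3, 15] -> [3, 9, 15]
  Merge [0, 27, 30] + [3, 9, 15] -> [0, 3, 9, 15, 27, 30]


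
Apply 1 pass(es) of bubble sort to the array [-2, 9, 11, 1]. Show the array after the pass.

After pass 1: [-2, 9, 1, 11] (1 swaps)
Total swaps: 1


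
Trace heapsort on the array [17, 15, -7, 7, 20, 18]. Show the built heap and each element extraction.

Build heap: [20, 17, 18, 7, 15, -7]
Extract 20: [18, 17, -7, 7, 15, 20]
Extract 18: [17, 15, -7, 7, 18, 20]
Extract 17: [15, 7, -7, 17, 18, 20]
Extract 15: [7, -7, 15, 17, 18, 20]
Extract 7: [-7, 7, 15, 17, 18, 20]


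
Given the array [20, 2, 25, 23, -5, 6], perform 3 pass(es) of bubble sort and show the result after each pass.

After pass 1: [2, 20, 23, -5, 6, 25] (4 swaps)
After pass 2: [2, 20, -5, 6, 23, 25] (2 swaps)
After pass 3: [2, -5, 6, 20, 23, 25] (2 swaps)
Total swaps: 8


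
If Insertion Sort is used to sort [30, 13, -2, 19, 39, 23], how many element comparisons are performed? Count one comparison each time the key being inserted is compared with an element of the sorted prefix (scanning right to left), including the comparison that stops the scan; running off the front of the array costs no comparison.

Insert 13: 30 > 13 (shift), reached front = 1 comparison(s) -> [13, 30, -2, 19, 39, 23]
Insert -2: 30 > -2 (shift), 13 > -2 (shift), reached front = 2 comparison(s) -> [-2, 13, 30, 19, 39, 23]
Insert 19: 30 > 19 (shift), 13 <= 19 (stop) = 2 comparison(s) -> [-2, 13, 19, 30, 39, 23]
Insert 39: 30 <= 39 (stop) = 1 comparison(s) -> [-2, 13, 19, 30, 39, 23]
Insert 23: 39 > 23 (shift), 30 > 23 (shift), 19 <= 23 (stop) = 3 comparison(s) -> [-2, 13, 19, 23, 30, 39]
Total comparisons: 1 + 2 + 2 + 1 + 3 = 9


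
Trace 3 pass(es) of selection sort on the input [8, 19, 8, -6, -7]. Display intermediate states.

Pass 1: Select minimum -7 at index 4, swap -> [-7, 19, 8, -6, 8]
Pass 2: Select minimum -6 at index 3, swap -> [-7, -6, 8, 19, 8]
Pass 3: Select minimum 8 at index 2, swap -> [-7, -6, 8, 19, 8]


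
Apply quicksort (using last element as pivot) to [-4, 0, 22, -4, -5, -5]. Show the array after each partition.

Partition 1: pivot=-5 at index 1 -> [-5, -5, 22, -4, -4, 0]
Partition 2: pivot=0 at index 4 -> [-5, -5, -4, -4, 0, 22]
Partition 3: pivot=-4 at index 3 -> [-5, -5, -4, -4, 0, 22]


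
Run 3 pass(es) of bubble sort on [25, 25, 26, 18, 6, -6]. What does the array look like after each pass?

After pass 1: [25, 25, 18, 6, -6, 26] (3 swaps)
After pass 2: [25, 18, 6, -6, 25, 26] (3 swaps)
After pass 3: [18, 6, -6, 25, 25, 26] (3 swaps)
Total swaps: 9


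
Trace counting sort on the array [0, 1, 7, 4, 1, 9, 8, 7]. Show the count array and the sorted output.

Count array: [1, 2, 0, 0, 1, 0, 0, 2, 1, 1]
(count[i] = number of elements equal to i)
Cumulative count: [1, 3, 3, 3, 4, 4, 4, 6, 7, 8]
Sorted: [0, 1, 1, 4, 7, 7, 8, 9]


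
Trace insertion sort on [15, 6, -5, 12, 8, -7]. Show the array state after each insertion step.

First element 15 is already 'sorted'
Insert 6: shifted 1 elements -> [6, 15, -5, 12, 8, -7]
Insert -5: shifted 2 elements -> [-5, 6, 15, 12, 8, -7]
Insert 12: shifted 1 elements -> [-5, 6, 12, 15, 8, -7]
Insert 8: shifted 2 elements -> [-5, 6, 8, 12, 15, -7]
Insert -7: shifted 5 elements -> [-7, -5, 6, 8, 12, 15]


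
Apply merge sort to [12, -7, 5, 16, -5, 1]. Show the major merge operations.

Divide and conquer:
  Merge [-7] + [5] -> [-7, 5]
  Merge [12] + [-7, 5] -> [-7, 5, 12]
  Merge [-5] + [1] -> [-5, 1]
  Merge [16] + [-5, 1] -> [-5, 1, 16]
  Merge [-7, 5, 12] + [-5, 1, 16] -> [-7, -5, 1, 5, 12, 16]


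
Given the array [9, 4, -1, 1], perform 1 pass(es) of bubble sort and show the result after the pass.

After pass 1: [4, -1, 1, 9] (3 swaps)
Total swaps: 3


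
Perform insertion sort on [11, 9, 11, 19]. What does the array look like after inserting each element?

First element 11 is already 'sorted'
Insert 9: shifted 1 elements -> [9, 11, 11, 19]
Insert 11: shifted 0 elements -> [9, 11, 11, 19]
Insert 19: shifted 0 elements -> [9, 11, 11, 19]


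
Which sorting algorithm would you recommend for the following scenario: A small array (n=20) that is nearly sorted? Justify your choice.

Best choice: Insertion sort
Reason: Insertion sort is O(n) for nearly sorted arrays and has low overhead


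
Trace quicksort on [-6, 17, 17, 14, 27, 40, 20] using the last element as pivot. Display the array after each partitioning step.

Partition 1: pivot=20 at index 4 -> [-6, 17, 17, 14, 20, 40, 27]
Partition 2: pivot=14 at index 1 -> [-6, 14, 17, 17, 20, 40, 27]
Partition 3: pivot=17 at index 3 -> [-6, 14, 17, 17, 20, 40, 27]
Partition 4: pivot=27 at index 5 -> [-6, 14, 17, 17, 20, 27, 40]


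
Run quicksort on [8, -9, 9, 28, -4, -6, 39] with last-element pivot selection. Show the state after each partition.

Partition 1: pivot=39 at index 6 -> [8, -9, 9, 28, -4, -6, 39]
Partition 2: pivot=-6 at index 1 -> [-9, -6, 9, 28, -4, 8, 39]
Partition 3: pivot=8 at index 3 -> [-9, -6, -4, 8, 9, 28, 39]
Partition 4: pivot=28 at index 5 -> [-9, -6, -4, 8, 9, 28, 39]


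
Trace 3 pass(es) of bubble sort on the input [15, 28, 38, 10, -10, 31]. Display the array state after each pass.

After pass 1: [15, 28, 10, -10, 31, 38] (3 swaps)
After pass 2: [15, 10, -10, 28, 31, 38] (2 swaps)
After pass 3: [10, -10, 15, 28, 31, 38] (2 swaps)
Total swaps: 7


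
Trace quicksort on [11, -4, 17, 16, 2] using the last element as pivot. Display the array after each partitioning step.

Partition 1: pivot=2 at index 1 -> [-4, 2, 17, 16, 11]
Partition 2: pivot=11 at index 2 -> [-4, 2, 11, 16, 17]
Partition 3: pivot=17 at index 4 -> [-4, 2, 11, 16, 17]


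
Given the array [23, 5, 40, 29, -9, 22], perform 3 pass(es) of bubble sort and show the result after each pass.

After pass 1: [5, 23, 29, -9, 22, 40] (4 swaps)
After pass 2: [5, 23, -9, 22, 29, 40] (2 swaps)
After pass 3: [5, -9, 22, 23, 29, 40] (2 swaps)
Total swaps: 8


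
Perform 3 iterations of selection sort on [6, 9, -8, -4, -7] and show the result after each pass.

Pass 1: Select minimum -8 at index 2, swap -> [-8, 9, 6, -4, -7]
Pass 2: Select minimum -7 at index 4, swap -> [-8, -7, 6, -4, 9]
Pass 3: Select minimum -4 at index 3, swap -> [-8, -7, -4, 6, 9]


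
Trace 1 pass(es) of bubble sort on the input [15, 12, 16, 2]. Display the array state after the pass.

After pass 1: [12, 15, 2, 16] (2 swaps)
Total swaps: 2


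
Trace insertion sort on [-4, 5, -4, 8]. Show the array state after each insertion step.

First element -4 is already 'sorted'
Insert 5: shifted 0 elements -> [-4, 5, -4, 8]
Insert -4: shifted 1 elements -> [-4, -4, 5, 8]
Insert 8: shifted 0 elements -> [-4, -4, 5, 8]


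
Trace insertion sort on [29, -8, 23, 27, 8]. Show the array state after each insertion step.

First element 29 is already 'sorted'
Insert -8: shifted 1 elements -> [-8, 29, 23, 27, 8]
Insert 23: shifted 1 elements -> [-8, 23, 29, 27, 8]
Insert 27: shifted 1 elements -> [-8, 23, 27, 29, 8]
Insert 8: shifted 3 elements -> [-8, 8, 23, 27, 29]


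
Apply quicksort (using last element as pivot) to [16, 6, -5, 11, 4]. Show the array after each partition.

Partition 1: pivot=4 at index 1 -> [-5, 4, 16, 11, 6]
Partition 2: pivot=6 at index 2 -> [-5, 4, 6, 11, 16]
Partition 3: pivot=16 at index 4 -> [-5, 4, 6, 11, 16]


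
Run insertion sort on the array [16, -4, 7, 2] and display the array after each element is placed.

First element 16 is already 'sorted'
Insert -4: shifted 1 elements -> [-4, 16, 7, 2]
Insert 7: shifted 1 elements -> [-4, 7, 16, 2]
Insert 2: shifted 2 elements -> [-4, 2, 7, 16]


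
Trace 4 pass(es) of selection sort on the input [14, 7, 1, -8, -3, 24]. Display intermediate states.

Pass 1: Select minimum -8 at index 3, swap -> [-8, 7, 1, 14, -3, 24]
Pass 2: Select minimum -3 at index 4, swap -> [-8, -3, 1, 14, 7, 24]
Pass 3: Select minimum 1 at index 2, swap -> [-8, -3, 1, 14, 7, 24]
Pass 4: Select minimum 7 at index 4, swap -> [-8, -3, 1, 7, 14, 24]


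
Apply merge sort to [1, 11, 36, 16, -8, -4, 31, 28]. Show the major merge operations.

Divide and conquer:
  Merge [1] + [11] -> [1, 11]
  Merge [36] + [16] -> [16, 36]
  Merge [1, 11] + [16, 36] -> [1, 11, 16, 36]
  Merge [-8] + [-4] -> [-8, -4]
  Merge [31] + [28] -> [28, 31]
  Merge [-8, -4] + [28, 31] -> [-8, -4, 28, 31]
  Merge [1, 11, 16, 36] + [-8, -4, 28, 31] -> [-8, -4, 1, 11, 16, 28, 31, 36]


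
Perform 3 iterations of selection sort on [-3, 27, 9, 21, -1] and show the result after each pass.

Pass 1: Select minimum -3 at index 0, swap -> [-3, 27, 9, 21, -1]
Pass 2: Select minimum -1 at index 4, swap -> [-3, -1, 9, 21, 27]
Pass 3: Select minimum 9 at index 2, swap -> [-3, -1, 9, 21, 27]


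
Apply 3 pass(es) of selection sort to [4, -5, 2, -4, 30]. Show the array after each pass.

Pass 1: Select minimum -5 at index 1, swap -> [-5, 4, 2, -4, 30]
Pass 2: Select minimum -4 at index 3, swap -> [-5, -4, 2, 4, 30]
Pass 3: Select minimum 2 at index 2, swap -> [-5, -4, 2, 4, 30]


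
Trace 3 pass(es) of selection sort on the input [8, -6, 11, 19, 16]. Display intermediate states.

Pass 1: Select minimum -6 at index 1, swap -> [-6, 8, 11, 19, 16]
Pass 2: Select minimum 8 at index 1, swap -> [-6, 8, 11, 19, 16]
Pass 3: Select minimum 11 at index 2, swap -> [-6, 8, 11, 19, 16]


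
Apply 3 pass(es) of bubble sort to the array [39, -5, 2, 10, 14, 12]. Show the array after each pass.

After pass 1: [-5, 2, 10, 14, 12, 39] (5 swaps)
After pass 2: [-5, 2, 10, 12, 14, 39] (1 swaps)
After pass 3: [-5, 2, 10, 12, 14, 39] (0 swaps)
Total swaps: 6


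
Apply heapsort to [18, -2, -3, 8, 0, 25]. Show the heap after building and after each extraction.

Build heap: [25, 8, 18, -2, 0, -3]
Extract 25: [18, 8, -3, -2, 0, 25]
Extract 18: [8, 0, -3, -2, 18, 25]
Extract 8: [0, -2, -3, 8, 18, 25]
Extract 0: [-2, -3, 0, 8, 18, 25]
Extract -2: [-3, -2, 0, 8, 18, 25]


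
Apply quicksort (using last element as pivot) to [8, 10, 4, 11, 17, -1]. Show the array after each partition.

Partition 1: pivot=-1 at index 0 -> [-1, 10, 4, 11, 17, 8]
Partition 2: pivot=8 at index 2 -> [-1, 4, 8, 11, 17, 10]
Partition 3: pivot=10 at index 3 -> [-1, 4, 8, 10, 17, 11]
Partition 4: pivot=11 at index 4 -> [-1, 4, 8, 10, 11, 17]


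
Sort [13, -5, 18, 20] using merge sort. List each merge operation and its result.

Divide and conquer:
  Merge [13] + [-5] -> [-5, 13]
  Merge [18] + [20] -> [18, 20]
  Merge [-5, 13] + [18, 20] -> [-5, 13, 18, 20]


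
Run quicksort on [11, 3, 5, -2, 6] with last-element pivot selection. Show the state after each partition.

Partition 1: pivot=6 at index 3 -> [3, 5, -2, 6, 11]
Partition 2: pivot=-2 at index 0 -> [-2, 5, 3, 6, 11]
Partition 3: pivot=3 at index 1 -> [-2, 3, 5, 6, 11]


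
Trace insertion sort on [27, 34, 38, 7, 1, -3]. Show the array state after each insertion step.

First element 27 is already 'sorted'
Insert 34: shifted 0 elements -> [27, 34, 38, 7, 1, -3]
Insert 38: shifted 0 elements -> [27, 34, 38, 7, 1, -3]
Insert 7: shifted 3 elements -> [7, 27, 34, 38, 1, -3]
Insert 1: shifted 4 elements -> [1, 7, 27, 34, 38, -3]
Insert -3: shifted 5 elements -> [-3, 1, 7, 27, 34, 38]


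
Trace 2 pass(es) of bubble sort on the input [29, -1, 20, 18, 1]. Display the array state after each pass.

After pass 1: [-1, 20, 18, 1, 29] (4 swaps)
After pass 2: [-1, 18, 1, 20, 29] (2 swaps)
Total swaps: 6


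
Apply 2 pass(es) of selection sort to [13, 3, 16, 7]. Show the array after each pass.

Pass 1: Select minimum 3 at index 1, swap -> [3, 13, 16, 7]
Pass 2: Select minimum 7 at index 3, swap -> [3, 7, 16, 13]


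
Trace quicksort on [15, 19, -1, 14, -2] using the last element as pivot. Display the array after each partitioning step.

Partition 1: pivot=-2 at index 0 -> [-2, 19, -1, 14, 15]
Partition 2: pivot=15 at index 3 -> [-2, -1, 14, 15, 19]
Partition 3: pivot=14 at index 2 -> [-2, -1, 14, 15, 19]


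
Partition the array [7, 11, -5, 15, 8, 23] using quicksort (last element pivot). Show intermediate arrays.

Partition 1: pivot=23 at index 5 -> [7, 11, -5, 15, 8, 23]
Partition 2: pivot=8 at index 2 -> [7, -5, 8, 15, 11, 23]
Partition 3: pivot=-5 at index 0 -> [-5, 7, 8, 15, 11, 23]
Partition 4: pivot=11 at index 3 -> [-5, 7, 8, 11, 15, 23]


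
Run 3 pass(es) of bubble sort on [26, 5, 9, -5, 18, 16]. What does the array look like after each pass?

After pass 1: [5, 9, -5, 18, 16, 26] (5 swaps)
After pass 2: [5, -5, 9, 16, 18, 26] (2 swaps)
After pass 3: [-5, 5, 9, 16, 18, 26] (1 swaps)
Total swaps: 8


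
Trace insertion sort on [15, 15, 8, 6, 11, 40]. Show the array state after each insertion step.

First element 15 is already 'sorted'
Insert 15: shifted 0 elements -> [15, 15, 8, 6, 11, 40]
Insert 8: shifted 2 elements -> [8, 15, 15, 6, 11, 40]
Insert 6: shifted 3 elements -> [6, 8, 15, 15, 11, 40]
Insert 11: shifted 2 elements -> [6, 8, 11, 15, 15, 40]
Insert 40: shifted 0 elements -> [6, 8, 11, 15, 15, 40]


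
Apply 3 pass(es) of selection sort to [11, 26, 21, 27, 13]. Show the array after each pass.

Pass 1: Select minimum 11 at index 0, swap -> [11, 26, 21, 27, 13]
Pass 2: Select minimum 13 at index 4, swap -> [11, 13, 21, 27, 26]
Pass 3: Select minimum 21 at index 2, swap -> [11, 13, 21, 27, 26]


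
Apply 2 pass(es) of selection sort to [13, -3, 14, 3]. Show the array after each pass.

Pass 1: Select minimum -3 at index 1, swap -> [-3, 13, 14, 3]
Pass 2: Select minimum 3 at index 3, swap -> [-3, 3, 14, 13]


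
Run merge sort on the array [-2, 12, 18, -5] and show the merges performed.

Divide and conquer:
  Merge [-2] + [12] -> [-2, 12]
  Merge [18] + [-5] -> [-5, 18]
  Merge [-2, 12] + [-5, 18] -> [-5, -2, 12, 18]


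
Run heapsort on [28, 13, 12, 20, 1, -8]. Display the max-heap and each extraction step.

Build heap: [28, 20, 12, 13, 1, -8]
Extract 28: [20, 13, 12, -8, 1, 28]
Extract 20: [13, 1, 12, -8, 20, 28]
Extract 13: [12, 1, -8, 13, 20, 28]
Extract 12: [1, -8, 12, 13, 20, 28]
Extract 1: [-8, 1, 12, 13, 20, 28]


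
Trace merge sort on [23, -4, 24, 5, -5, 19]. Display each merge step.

Divide and conquer:
  Merge [-4] + [24] -> [-4, 24]
  Merge [23] + [-4, 24] -> [-4, 23, 24]
  Merge [-5] + [19] -> [-5, 19]
  Merge [5] + [-5, 19] -> [-5, 5, 19]
  Merge [-4, 23, 24] + [-5, 5, 19] -> [-5, -4, 5, 19, 23, 24]


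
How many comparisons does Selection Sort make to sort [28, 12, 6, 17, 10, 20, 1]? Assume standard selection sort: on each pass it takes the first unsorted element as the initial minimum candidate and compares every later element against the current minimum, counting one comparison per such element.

Pass 1: scan indices 1..6 for the minimum = 6 comparison(s); min is 1, place at index 0 -> [1, 12, 6, 17, 10, 20, 28]
Pass 2: scan indices 2..6 for the minimum = 5 comparison(s); min is 6, place at index 1 -> [1, 6, 12, 17, 10, 20, 28]
Pass 3: scan indices 3..6 for the minimum = 4 comparison(s); min is 10, place at index 2 -> [1, 6, 10, 17, 12, 20, 28]
Pass 4: scan indices 4..6 for the minimum = 3 comparison(s); min is 12, place at index 3 -> [1, 6, 10, 12, 17, 20, 28]
Pass 5: scan indices 5..6 for the minimum = 2 comparison(s); min is 17, place at index 4 -> [1, 6, 10, 12, 17, 20, 28]
Pass 6: scan indices 6..6 for the minimum = 1 comparison(s); min is 20, place at index 5 -> [1, 6, 10, 12, 17, 20, 28]
Selection sort always scans the whole unsorted suffix, so the count is (n-1) + (n-2) + ... + 1 = n(n-1)/2 = 7*6/2 = 21 regardless of the input order.
Total comparisons: 6 + 5 + 4 + 3 + 2 + 1 = 21


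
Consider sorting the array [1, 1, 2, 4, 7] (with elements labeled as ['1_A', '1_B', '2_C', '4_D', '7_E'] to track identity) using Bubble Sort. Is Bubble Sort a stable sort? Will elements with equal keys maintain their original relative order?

Trace Bubble Sort on the labeled array (the key is the number; the letter only tracks identity):
  After pass 1: [1_A, 1_B, 2_C, 4_D, 7_E] (no swaps, done)
Final order: [1_A, 1_B, 2_C, 4_D, 7_E]
Equal keys:
  value 1: originally 1_A, 1_B; after sorting 1_A, 1_B -> order preserved
All equal keys kept their original relative order. Bubble Sort is stable: it only swaps adjacent elements when the left one is strictly greater, so equal keys never move past each other.
Answer: Stable


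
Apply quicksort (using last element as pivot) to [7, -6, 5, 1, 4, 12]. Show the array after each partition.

Partition 1: pivot=12 at index 5 -> [7, -6, 5, 1, 4, 12]
Partition 2: pivot=4 at index 2 -> [-6, 1, 4, 7, 5, 12]
Partition 3: pivot=1 at index 1 -> [-6, 1, 4, 7, 5, 12]
Partition 4: pivot=5 at index 3 -> [-6, 1, 4, 5, 7, 12]


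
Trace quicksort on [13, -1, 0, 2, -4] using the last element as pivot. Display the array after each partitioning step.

Partition 1: pivot=-4 at index 0 -> [-4, -1, 0, 2, 13]
Partition 2: pivot=13 at index 4 -> [-4, -1, 0, 2, 13]
Partition 3: pivot=2 at index 3 -> [-4, -1, 0, 2, 13]
Partition 4: pivot=0 at index 2 -> [-4, -1, 0, 2, 13]


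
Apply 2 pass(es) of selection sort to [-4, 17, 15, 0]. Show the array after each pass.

Pass 1: Select minimum -4 at index 0, swap -> [-4, 17, 15, 0]
Pass 2: Select minimum 0 at index 3, swap -> [-4, 0, 15, 17]


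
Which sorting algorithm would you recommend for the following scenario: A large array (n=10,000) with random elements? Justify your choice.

Best choice: Quicksort or Mergesort
Reason: Both have O(n log n) average case; quicksort has lower constant factors


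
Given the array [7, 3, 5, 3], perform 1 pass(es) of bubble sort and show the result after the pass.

After pass 1: [3, 5, 3, 7] (3 swaps)
Total swaps: 3


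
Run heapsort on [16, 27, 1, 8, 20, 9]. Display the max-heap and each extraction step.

Build heap: [27, 20, 9, 8, 16, 1]
Extract 27: [20, 16, 9, 8, 1, 27]
Extract 20: [16, 8, 9, 1, 20, 27]
Extract 16: [9, 8, 1, 16, 20, 27]
Extract 9: [8, 1, 9, 16, 20, 27]
Extract 8: [1, 8, 9, 16, 20, 27]


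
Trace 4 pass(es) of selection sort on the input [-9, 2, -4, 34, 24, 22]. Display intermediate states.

Pass 1: Select minimum -9 at index 0, swap -> [-9, 2, -4, 34, 24, 22]
Pass 2: Select minimum -4 at index 2, swap -> [-9, -4, 2, 34, 24, 22]
Pass 3: Select minimum 2 at index 2, swap -> [-9, -4, 2, 34, 24, 22]
Pass 4: Select minimum 22 at index 5, swap -> [-9, -4, 2, 22, 24, 34]


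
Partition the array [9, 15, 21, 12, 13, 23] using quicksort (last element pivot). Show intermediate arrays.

Partition 1: pivot=23 at index 5 -> [9, 15, 21, 12, 13, 23]
Partition 2: pivot=13 at index 2 -> [9, 12, 13, 15, 21, 23]
Partition 3: pivot=12 at index 1 -> [9, 12, 13, 15, 21, 23]
Partition 4: pivot=21 at index 4 -> [9, 12, 13, 15, 21, 23]


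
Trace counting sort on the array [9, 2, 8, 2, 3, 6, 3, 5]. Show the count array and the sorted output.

Count array: [0, 0, 2, 2, 0, 1, 1, 0, 1, 1]
(count[i] = number of elements equal to i)
Cumulative count: [0, 0, 2, 4, 4, 5, 6, 6, 7, 8]
Sorted: [2, 2, 3, 3, 5, 6, 8, 9]


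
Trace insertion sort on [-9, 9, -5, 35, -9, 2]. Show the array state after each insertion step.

First element -9 is already 'sorted'
Insert 9: shifted 0 elements -> [-9, 9, -5, 35, -9, 2]
Insert -5: shifted 1 elements -> [-9, -5, 9, 35, -9, 2]
Insert 35: shifted 0 elements -> [-9, -5, 9, 35, -9, 2]
Insert -9: shifted 3 elements -> [-9, -9, -5, 9, 35, 2]
Insert 2: shifted 2 elements -> [-9, -9, -5, 2, 9, 35]


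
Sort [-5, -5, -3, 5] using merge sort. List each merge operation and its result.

Divide and conquer:
  Merge [-5] + [-5] -> [-5, -5]
  Merge [-3] + [5] -> [-3, 5]
  Merge [-5, -5] + [-3, 5] -> [-5, -5, -3, 5]


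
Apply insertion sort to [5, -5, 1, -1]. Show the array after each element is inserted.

First element 5 is already 'sorted'
Insert -5: shifted 1 elements -> [-5, 5, 1, -1]
Insert 1: shifted 1 elements -> [-5, 1, 5, -1]
Insert -1: shifted 2 elements -> [-5, -1, 1, 5]


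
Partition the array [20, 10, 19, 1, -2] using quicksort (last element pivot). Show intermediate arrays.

Partition 1: pivot=-2 at index 0 -> [-2, 10, 19, 1, 20]
Partition 2: pivot=20 at index 4 -> [-2, 10, 19, 1, 20]
Partition 3: pivot=1 at index 1 -> [-2, 1, 19, 10, 20]
Partition 4: pivot=10 at index 2 -> [-2, 1, 10, 19, 20]


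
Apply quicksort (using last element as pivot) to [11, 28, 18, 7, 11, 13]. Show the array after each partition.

Partition 1: pivot=13 at index 3 -> [11, 7, 11, 13, 18, 28]
Partition 2: pivot=11 at index 2 -> [11, 7, 11, 13, 18, 28]
Partition 3: pivot=7 at index 0 -> [7, 11, 11, 13, 18, 28]
Partition 4: pivot=28 at index 5 -> [7, 11, 11, 13, 18, 28]


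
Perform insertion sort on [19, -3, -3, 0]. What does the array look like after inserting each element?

First element 19 is already 'sorted'
Insert -3: shifted 1 elements -> [-3, 19, -3, 0]
Insert -3: shifted 1 elements -> [-3, -3, 19, 0]
Insert 0: shifted 1 elements -> [-3, -3, 0, 19]


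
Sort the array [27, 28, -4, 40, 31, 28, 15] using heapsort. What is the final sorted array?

Build heap: [40, 31, 28, 28, 27, -4, 15]
Extract 40: [31, 28, 28, 15, 27, -4, 40]
Extract 31: [28, 27, 28, 15, -4, 31, 40]
Extract 28: [28, 27, -4, 15, 28, 31, 40]
Extract 28: [27, 15, -4, 28, 28, 31, 40]
Extract 27: [15, -4, 27, 28, 28, 31, 40]
Extract 15: [-4, 15, 27, 28, 28, 31, 40]


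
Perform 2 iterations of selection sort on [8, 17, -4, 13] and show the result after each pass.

Pass 1: Select minimum -4 at index 2, swap -> [-4, 17, 8, 13]
Pass 2: Select minimum 8 at index 2, swap -> [-4, 8, 17, 13]


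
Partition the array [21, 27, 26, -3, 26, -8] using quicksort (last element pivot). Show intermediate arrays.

Partition 1: pivot=-8 at index 0 -> [-8, 27, 26, -3, 26, 21]
Partition 2: pivot=21 at index 2 -> [-8, -3, 21, 27, 26, 26]
Partition 3: pivot=26 at index 4 -> [-8, -3, 21, 26, 26, 27]


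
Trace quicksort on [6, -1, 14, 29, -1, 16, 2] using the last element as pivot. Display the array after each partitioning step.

Partition 1: pivot=2 at index 2 -> [-1, -1, 2, 29, 6, 16, 14]
Partition 2: pivot=-1 at index 1 -> [-1, -1, 2, 29, 6, 16, 14]
Partition 3: pivot=14 at index 4 -> [-1, -1, 2, 6, 14, 16, 29]
Partition 4: pivot=29 at index 6 -> [-1, -1, 2, 6, 14, 16, 29]


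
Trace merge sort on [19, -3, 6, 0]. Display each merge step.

Divide and conquer:
  Merge [19] + [-3] -> [-3, 19]
  Merge [6] + [0] -> [0, 6]
  Merge [-3, 19] + [0, 6] -> [-3, 0, 6, 19]


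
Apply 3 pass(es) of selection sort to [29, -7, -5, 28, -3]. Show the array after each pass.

Pass 1: Select minimum -7 at index 1, swap -> [-7, 29, -5, 28, -3]
Pass 2: Select minimum -5 at index 2, swap -> [-7, -5, 29, 28, -3]
Pass 3: Select minimum -3 at index 4, swap -> [-7, -5, -3, 28, 29]
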